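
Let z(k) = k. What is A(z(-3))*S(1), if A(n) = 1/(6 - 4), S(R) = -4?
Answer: -2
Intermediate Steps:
A(n) = ½ (A(n) = 1/2 = ½)
A(z(-3))*S(1) = (½)*(-4) = -2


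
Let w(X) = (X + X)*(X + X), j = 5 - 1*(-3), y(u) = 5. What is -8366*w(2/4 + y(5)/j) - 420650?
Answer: -3704023/8 ≈ -4.6300e+5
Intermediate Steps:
j = 8 (j = 5 + 3 = 8)
w(X) = 4*X² (w(X) = (2*X)*(2*X) = 4*X²)
-8366*w(2/4 + y(5)/j) - 420650 = -33464*(2/4 + 5/8)² - 420650 = -33464*(2*(¼) + 5*(⅛))² - 420650 = -33464*(½ + 5/8)² - 420650 = -33464*(9/8)² - 420650 = -33464*81/64 - 420650 = -8366*81/16 - 420650 = -338823/8 - 420650 = -3704023/8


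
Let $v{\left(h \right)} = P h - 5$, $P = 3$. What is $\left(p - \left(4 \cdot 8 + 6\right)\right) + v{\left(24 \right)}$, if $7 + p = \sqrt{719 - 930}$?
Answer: $22 + i \sqrt{211} \approx 22.0 + 14.526 i$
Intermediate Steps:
$v{\left(h \right)} = -5 + 3 h$ ($v{\left(h \right)} = 3 h - 5 = -5 + 3 h$)
$p = -7 + i \sqrt{211}$ ($p = -7 + \sqrt{719 - 930} = -7 + \sqrt{-211} = -7 + i \sqrt{211} \approx -7.0 + 14.526 i$)
$\left(p - \left(4 \cdot 8 + 6\right)\right) + v{\left(24 \right)} = \left(\left(-7 + i \sqrt{211}\right) - \left(4 \cdot 8 + 6\right)\right) + \left(-5 + 3 \cdot 24\right) = \left(\left(-7 + i \sqrt{211}\right) - \left(32 + 6\right)\right) + \left(-5 + 72\right) = \left(\left(-7 + i \sqrt{211}\right) - 38\right) + 67 = \left(-45 + i \sqrt{211}\right) + 67 = 22 + i \sqrt{211}$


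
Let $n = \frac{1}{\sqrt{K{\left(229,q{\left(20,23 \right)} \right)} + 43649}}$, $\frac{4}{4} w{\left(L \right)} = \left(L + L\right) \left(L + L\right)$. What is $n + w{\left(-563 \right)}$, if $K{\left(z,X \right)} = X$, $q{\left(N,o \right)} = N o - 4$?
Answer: $1267876 + \frac{\sqrt{44105}}{44105} \approx 1.2679 \cdot 10^{6}$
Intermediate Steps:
$q{\left(N,o \right)} = -4 + N o$
$w{\left(L \right)} = 4 L^{2}$ ($w{\left(L \right)} = \left(L + L\right) \left(L + L\right) = 2 L 2 L = 4 L^{2}$)
$n = \frac{\sqrt{44105}}{44105}$ ($n = \frac{1}{\sqrt{\left(-4 + 20 \cdot 23\right) + 43649}} = \frac{1}{\sqrt{\left(-4 + 460\right) + 43649}} = \frac{1}{\sqrt{456 + 43649}} = \frac{1}{\sqrt{44105}} = \frac{\sqrt{44105}}{44105} \approx 0.0047616$)
$n + w{\left(-563 \right)} = \frac{\sqrt{44105}}{44105} + 4 \left(-563\right)^{2} = \frac{\sqrt{44105}}{44105} + 4 \cdot 316969 = \frac{\sqrt{44105}}{44105} + 1267876 = 1267876 + \frac{\sqrt{44105}}{44105}$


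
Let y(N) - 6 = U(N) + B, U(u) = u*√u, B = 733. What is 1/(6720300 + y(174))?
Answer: 6721039/45172359971497 - 174*√174/45172359971497 ≈ 1.4874e-7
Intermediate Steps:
U(u) = u^(3/2)
y(N) = 739 + N^(3/2) (y(N) = 6 + (N^(3/2) + 733) = 6 + (733 + N^(3/2)) = 739 + N^(3/2))
1/(6720300 + y(174)) = 1/(6720300 + (739 + 174^(3/2))) = 1/(6720300 + (739 + 174*√174)) = 1/(6721039 + 174*√174)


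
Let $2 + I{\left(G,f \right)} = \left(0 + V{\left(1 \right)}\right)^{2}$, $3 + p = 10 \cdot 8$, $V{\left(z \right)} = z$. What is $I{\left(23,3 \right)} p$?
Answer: $-77$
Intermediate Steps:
$p = 77$ ($p = -3 + 10 \cdot 8 = -3 + 80 = 77$)
$I{\left(G,f \right)} = -1$ ($I{\left(G,f \right)} = -2 + \left(0 + 1\right)^{2} = -2 + 1^{2} = -2 + 1 = -1$)
$I{\left(23,3 \right)} p = \left(-1\right) 77 = -77$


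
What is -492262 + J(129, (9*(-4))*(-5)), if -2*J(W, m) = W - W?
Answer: -492262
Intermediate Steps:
J(W, m) = 0 (J(W, m) = -(W - W)/2 = -½*0 = 0)
-492262 + J(129, (9*(-4))*(-5)) = -492262 + 0 = -492262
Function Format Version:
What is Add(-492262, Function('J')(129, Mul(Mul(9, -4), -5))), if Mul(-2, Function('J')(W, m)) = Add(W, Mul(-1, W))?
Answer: -492262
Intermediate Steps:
Function('J')(W, m) = 0 (Function('J')(W, m) = Mul(Rational(-1, 2), Add(W, Mul(-1, W))) = Mul(Rational(-1, 2), 0) = 0)
Add(-492262, Function('J')(129, Mul(Mul(9, -4), -5))) = Add(-492262, 0) = -492262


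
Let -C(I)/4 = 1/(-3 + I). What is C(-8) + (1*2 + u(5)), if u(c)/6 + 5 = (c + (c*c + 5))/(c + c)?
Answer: -73/11 ≈ -6.6364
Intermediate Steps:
u(c) = -30 + 3*(5 + c + c²)/c (u(c) = -30 + 6*((c + (c*c + 5))/(c + c)) = -30 + 6*((c + (c² + 5))/((2*c))) = -30 + 6*((c + (5 + c²))*(1/(2*c))) = -30 + 6*((5 + c + c²)*(1/(2*c))) = -30 + 6*((5 + c + c²)/(2*c)) = -30 + 3*(5 + c + c²)/c)
C(I) = -4/(-3 + I)
C(-8) + (1*2 + u(5)) = -4/(-3 - 8) + (1*2 + (-27 + 3*5 + 15/5)) = -4/(-11) + (2 + (-27 + 15 + 15*(⅕))) = -4*(-1/11) + (2 + (-27 + 15 + 3)) = 4/11 + (2 - 9) = 4/11 - 7 = -73/11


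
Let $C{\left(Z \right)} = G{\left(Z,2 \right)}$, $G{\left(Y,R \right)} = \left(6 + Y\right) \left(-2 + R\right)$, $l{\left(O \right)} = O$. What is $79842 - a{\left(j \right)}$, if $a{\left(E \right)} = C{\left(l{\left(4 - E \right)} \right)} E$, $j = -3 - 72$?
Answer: $79842$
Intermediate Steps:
$j = -75$ ($j = -3 - 72 = -75$)
$G{\left(Y,R \right)} = \left(-2 + R\right) \left(6 + Y\right)$
$C{\left(Z \right)} = 0$ ($C{\left(Z \right)} = -12 - 2 Z + 6 \cdot 2 + 2 Z = -12 - 2 Z + 12 + 2 Z = 0$)
$a{\left(E \right)} = 0$ ($a{\left(E \right)} = 0 E = 0$)
$79842 - a{\left(j \right)} = 79842 - 0 = 79842 + 0 = 79842$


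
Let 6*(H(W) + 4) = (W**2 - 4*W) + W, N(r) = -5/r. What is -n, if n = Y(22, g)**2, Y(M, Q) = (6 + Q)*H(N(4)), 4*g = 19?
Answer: -165302449/147456 ≈ -1121.0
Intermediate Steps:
g = 19/4 (g = (1/4)*19 = 19/4 ≈ 4.7500)
H(W) = -4 - W/2 + W**2/6 (H(W) = -4 + ((W**2 - 4*W) + W)/6 = -4 + (W**2 - 3*W)/6 = -4 + (-W/2 + W**2/6) = -4 - W/2 + W**2/6)
Y(M, Q) = -299/16 - 299*Q/96 (Y(M, Q) = (6 + Q)*(-4 - (-5)/(2*4) + (-5/4)**2/6) = (6 + Q)*(-4 - (-5)/(2*4) + (-5*1/4)**2/6) = (6 + Q)*(-4 - 1/2*(-5/4) + (-5/4)**2/6) = (6 + Q)*(-4 + 5/8 + (1/6)*(25/16)) = (6 + Q)*(-4 + 5/8 + 25/96) = (6 + Q)*(-299/96) = -299/16 - 299*Q/96)
n = 165302449/147456 (n = (-299/16 - 299/96*19/4)**2 = (-299/16 - 5681/384)**2 = (-12857/384)**2 = 165302449/147456 ≈ 1121.0)
-n = -1*165302449/147456 = -165302449/147456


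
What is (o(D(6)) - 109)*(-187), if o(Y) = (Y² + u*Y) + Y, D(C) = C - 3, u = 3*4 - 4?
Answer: 13651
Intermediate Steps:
u = 8 (u = 12 - 4 = 8)
D(C) = -3 + C
o(Y) = Y² + 9*Y (o(Y) = (Y² + 8*Y) + Y = Y² + 9*Y)
(o(D(6)) - 109)*(-187) = ((-3 + 6)*(9 + (-3 + 6)) - 109)*(-187) = (3*(9 + 3) - 109)*(-187) = (3*12 - 109)*(-187) = (36 - 109)*(-187) = -73*(-187) = 13651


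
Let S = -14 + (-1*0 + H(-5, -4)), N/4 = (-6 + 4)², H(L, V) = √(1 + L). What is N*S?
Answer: -224 + 32*I ≈ -224.0 + 32.0*I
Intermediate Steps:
N = 16 (N = 4*(-6 + 4)² = 4*(-2)² = 4*4 = 16)
S = -14 + 2*I (S = -14 + (-1*0 + √(1 - 5)) = -14 + (0 + √(-4)) = -14 + (0 + 2*I) = -14 + 2*I ≈ -14.0 + 2.0*I)
N*S = 16*(-14 + 2*I) = -224 + 32*I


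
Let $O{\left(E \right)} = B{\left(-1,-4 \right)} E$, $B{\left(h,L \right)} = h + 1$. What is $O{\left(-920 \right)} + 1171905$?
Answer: $1171905$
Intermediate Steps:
$B{\left(h,L \right)} = 1 + h$
$O{\left(E \right)} = 0$ ($O{\left(E \right)} = \left(1 - 1\right) E = 0 E = 0$)
$O{\left(-920 \right)} + 1171905 = 0 + 1171905 = 1171905$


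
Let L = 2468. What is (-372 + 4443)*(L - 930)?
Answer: 6261198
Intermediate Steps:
(-372 + 4443)*(L - 930) = (-372 + 4443)*(2468 - 930) = 4071*1538 = 6261198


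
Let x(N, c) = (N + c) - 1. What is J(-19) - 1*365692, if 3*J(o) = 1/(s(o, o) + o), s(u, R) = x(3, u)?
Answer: -39494737/108 ≈ -3.6569e+5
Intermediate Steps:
x(N, c) = -1 + N + c
s(u, R) = 2 + u (s(u, R) = -1 + 3 + u = 2 + u)
J(o) = 1/(3*(2 + 2*o)) (J(o) = 1/(3*((2 + o) + o)) = 1/(3*(2 + 2*o)))
J(-19) - 1*365692 = 1/(6*(1 - 19)) - 1*365692 = (1/6)/(-18) - 365692 = (1/6)*(-1/18) - 365692 = -1/108 - 365692 = -39494737/108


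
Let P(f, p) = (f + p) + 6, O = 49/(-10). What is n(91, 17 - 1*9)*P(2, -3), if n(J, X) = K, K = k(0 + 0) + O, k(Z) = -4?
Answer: -89/2 ≈ -44.500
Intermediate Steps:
O = -49/10 (O = 49*(-1/10) = -49/10 ≈ -4.9000)
K = -89/10 (K = -4 - 49/10 = -89/10 ≈ -8.9000)
n(J, X) = -89/10
P(f, p) = 6 + f + p
n(91, 17 - 1*9)*P(2, -3) = -89*(6 + 2 - 3)/10 = -89/10*5 = -89/2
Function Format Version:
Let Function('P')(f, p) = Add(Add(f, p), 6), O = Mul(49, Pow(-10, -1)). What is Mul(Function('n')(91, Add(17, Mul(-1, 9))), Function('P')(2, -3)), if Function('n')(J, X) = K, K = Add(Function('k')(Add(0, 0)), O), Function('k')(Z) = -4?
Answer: Rational(-89, 2) ≈ -44.500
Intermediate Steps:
O = Rational(-49, 10) (O = Mul(49, Rational(-1, 10)) = Rational(-49, 10) ≈ -4.9000)
K = Rational(-89, 10) (K = Add(-4, Rational(-49, 10)) = Rational(-89, 10) ≈ -8.9000)
Function('n')(J, X) = Rational(-89, 10)
Function('P')(f, p) = Add(6, f, p)
Mul(Function('n')(91, Add(17, Mul(-1, 9))), Function('P')(2, -3)) = Mul(Rational(-89, 10), Add(6, 2, -3)) = Mul(Rational(-89, 10), 5) = Rational(-89, 2)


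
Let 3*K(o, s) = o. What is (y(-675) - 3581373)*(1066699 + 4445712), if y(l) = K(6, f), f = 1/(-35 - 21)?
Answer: -19741988895481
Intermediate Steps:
f = -1/56 (f = 1/(-56) = -1/56 ≈ -0.017857)
K(o, s) = o/3
y(l) = 2 (y(l) = (⅓)*6 = 2)
(y(-675) - 3581373)*(1066699 + 4445712) = (2 - 3581373)*(1066699 + 4445712) = -3581371*5512411 = -19741988895481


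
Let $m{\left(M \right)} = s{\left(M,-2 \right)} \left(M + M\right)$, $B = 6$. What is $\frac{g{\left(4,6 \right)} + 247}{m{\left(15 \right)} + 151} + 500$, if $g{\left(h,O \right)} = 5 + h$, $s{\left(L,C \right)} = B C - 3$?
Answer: $\frac{149244}{299} \approx 499.14$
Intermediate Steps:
$s{\left(L,C \right)} = -3 + 6 C$ ($s{\left(L,C \right)} = 6 C - 3 = -3 + 6 C$)
$m{\left(M \right)} = - 30 M$ ($m{\left(M \right)} = \left(-3 + 6 \left(-2\right)\right) \left(M + M\right) = \left(-3 - 12\right) 2 M = - 15 \cdot 2 M = - 30 M$)
$\frac{g{\left(4,6 \right)} + 247}{m{\left(15 \right)} + 151} + 500 = \frac{\left(5 + 4\right) + 247}{\left(-30\right) 15 + 151} + 500 = \frac{9 + 247}{-450 + 151} + 500 = \frac{256}{-299} + 500 = 256 \left(- \frac{1}{299}\right) + 500 = - \frac{256}{299} + 500 = \frac{149244}{299}$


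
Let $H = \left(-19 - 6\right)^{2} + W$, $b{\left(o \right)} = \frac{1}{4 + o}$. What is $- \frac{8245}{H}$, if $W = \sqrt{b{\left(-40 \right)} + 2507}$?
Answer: $- \frac{10912500}{821897} + \frac{2910 \sqrt{90251}}{821897} \approx -12.214$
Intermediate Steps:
$W = \frac{\sqrt{90251}}{6}$ ($W = \sqrt{\frac{1}{4 - 40} + 2507} = \sqrt{\frac{1}{-36} + 2507} = \sqrt{- \frac{1}{36} + 2507} = \sqrt{\frac{90251}{36}} = \frac{\sqrt{90251}}{6} \approx 50.07$)
$H = 625 + \frac{\sqrt{90251}}{6}$ ($H = \left(-19 - 6\right)^{2} + \frac{\sqrt{90251}}{6} = \left(-25\right)^{2} + \frac{\sqrt{90251}}{6} = 625 + \frac{\sqrt{90251}}{6} \approx 675.07$)
$- \frac{8245}{H} = - \frac{8245}{625 + \frac{\sqrt{90251}}{6}}$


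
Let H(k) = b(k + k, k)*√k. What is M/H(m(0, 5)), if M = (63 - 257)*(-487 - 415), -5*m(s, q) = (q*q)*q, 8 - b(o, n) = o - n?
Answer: -15908*I/15 ≈ -1060.5*I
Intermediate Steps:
b(o, n) = 8 + n - o (b(o, n) = 8 - (o - n) = 8 + (n - o) = 8 + n - o)
m(s, q) = -q³/5 (m(s, q) = -q*q*q/5 = -q²*q/5 = -q³/5)
H(k) = √k*(8 - k) (H(k) = (8 + k - (k + k))*√k = (8 + k - 2*k)*√k = (8 - k)*√k = √k*(8 - k))
M = 174988 (M = -194*(-902) = 174988)
M/H(m(0, 5)) = 174988/((√(-⅕*5³)*(8 - (-1)*5³/5))) = 174988/((√(-⅕*125)*(8 - (-1)*125/5))) = 174988/((√(-25)*(8 - 1*(-25)))) = 174988/(((5*I)*(8 + 25))) = 174988/(((5*I)*33)) = 174988/((165*I)) = 174988*(-I/165) = -15908*I/15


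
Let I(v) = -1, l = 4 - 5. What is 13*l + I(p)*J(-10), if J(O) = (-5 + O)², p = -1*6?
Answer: -238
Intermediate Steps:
p = -6
l = -1
13*l + I(p)*J(-10) = 13*(-1) - (-5 - 10)² = -13 - 1*(-15)² = -13 - 1*225 = -13 - 225 = -238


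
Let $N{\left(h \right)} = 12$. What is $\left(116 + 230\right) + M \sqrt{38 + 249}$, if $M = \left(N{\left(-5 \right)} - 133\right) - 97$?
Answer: $346 - 218 \sqrt{287} \approx -3347.2$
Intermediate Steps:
$M = -218$ ($M = \left(12 - 133\right) - 97 = -121 - 97 = -218$)
$\left(116 + 230\right) + M \sqrt{38 + 249} = \left(116 + 230\right) - 218 \sqrt{38 + 249} = 346 - 218 \sqrt{287}$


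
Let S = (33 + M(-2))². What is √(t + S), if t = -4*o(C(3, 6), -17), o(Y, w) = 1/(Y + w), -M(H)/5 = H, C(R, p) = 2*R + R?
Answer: 3*√822/2 ≈ 43.006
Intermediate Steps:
C(R, p) = 3*R
M(H) = -5*H
t = ½ (t = -4/(3*3 - 17) = -4/(9 - 17) = -4/(-8) = -4*(-⅛) = ½ ≈ 0.50000)
S = 1849 (S = (33 - 5*(-2))² = (33 + 10)² = 43² = 1849)
√(t + S) = √(½ + 1849) = √(3699/2) = 3*√822/2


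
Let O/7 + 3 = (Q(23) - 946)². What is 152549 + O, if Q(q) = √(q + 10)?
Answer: 6417171 - 13244*√33 ≈ 6.3411e+6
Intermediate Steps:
Q(q) = √(10 + q)
O = -21 + 7*(-946 + √33)² (O = -21 + 7*(√(10 + 23) - 946)² = -21 + 7*(√33 - 946)² = -21 + 7*(-946 + √33)² ≈ 6.1885e+6)
152549 + O = 152549 + (6264622 - 13244*√33) = 6417171 - 13244*√33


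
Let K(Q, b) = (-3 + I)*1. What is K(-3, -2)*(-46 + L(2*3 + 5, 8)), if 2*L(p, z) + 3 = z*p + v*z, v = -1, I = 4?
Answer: -15/2 ≈ -7.5000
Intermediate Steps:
K(Q, b) = 1 (K(Q, b) = (-3 + 4)*1 = 1*1 = 1)
L(p, z) = -3/2 - z/2 + p*z/2 (L(p, z) = -3/2 + (z*p - z)/2 = -3/2 + (p*z - z)/2 = -3/2 + (-z + p*z)/2 = -3/2 + (-z/2 + p*z/2) = -3/2 - z/2 + p*z/2)
K(-3, -2)*(-46 + L(2*3 + 5, 8)) = 1*(-46 + (-3/2 - 1/2*8 + (1/2)*(2*3 + 5)*8)) = 1*(-46 + (-3/2 - 4 + (1/2)*(6 + 5)*8)) = 1*(-46 + (-3/2 - 4 + (1/2)*11*8)) = 1*(-46 + (-3/2 - 4 + 44)) = 1*(-46 + 77/2) = 1*(-15/2) = -15/2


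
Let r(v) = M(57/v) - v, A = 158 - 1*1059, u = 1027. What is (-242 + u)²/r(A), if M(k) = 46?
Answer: 616225/947 ≈ 650.71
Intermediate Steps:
A = -901 (A = 158 - 1059 = -901)
r(v) = 46 - v
(-242 + u)²/r(A) = (-242 + 1027)²/(46 - 1*(-901)) = 785²/(46 + 901) = 616225/947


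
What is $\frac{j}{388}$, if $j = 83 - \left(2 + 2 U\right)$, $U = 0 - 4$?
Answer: $\frac{89}{388} \approx 0.22938$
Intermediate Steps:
$U = -4$
$j = 89$ ($j = 83 - -6 = 83 + \left(-2 + 8\right) = 83 + 6 = 89$)
$\frac{j}{388} = \frac{89}{388}$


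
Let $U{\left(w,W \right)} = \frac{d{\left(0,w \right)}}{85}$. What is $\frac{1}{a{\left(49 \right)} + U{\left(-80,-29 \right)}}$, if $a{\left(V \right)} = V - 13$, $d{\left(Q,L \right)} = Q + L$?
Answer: $\frac{17}{596} \approx 0.028524$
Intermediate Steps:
$d{\left(Q,L \right)} = L + Q$
$U{\left(w,W \right)} = \frac{w}{85}$ ($U{\left(w,W \right)} = \frac{w + 0}{85} = w \frac{1}{85} = \frac{w}{85}$)
$a{\left(V \right)} = -13 + V$ ($a{\left(V \right)} = V - 13 = -13 + V$)
$\frac{1}{a{\left(49 \right)} + U{\left(-80,-29 \right)}} = \frac{1}{\left(-13 + 49\right) + \frac{1}{85} \left(-80\right)} = \frac{1}{36 - \frac{16}{17}} = \frac{1}{\frac{596}{17}} = \frac{17}{596}$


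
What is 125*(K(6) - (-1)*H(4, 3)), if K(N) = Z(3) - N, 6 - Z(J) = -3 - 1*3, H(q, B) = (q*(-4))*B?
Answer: -5250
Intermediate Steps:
H(q, B) = -4*B*q (H(q, B) = (-4*q)*B = -4*B*q)
Z(J) = 12 (Z(J) = 6 - (-3 - 1*3) = 6 - (-3 - 3) = 6 - 1*(-6) = 6 + 6 = 12)
K(N) = 12 - N
125*(K(6) - (-1)*H(4, 3)) = 125*((12 - 1*6) - (-1)*(-4*3*4)) = 125*((12 - 6) - (-1)*(-48)) = 125*(6 - 1*48) = 125*(6 - 48) = 125*(-42) = -5250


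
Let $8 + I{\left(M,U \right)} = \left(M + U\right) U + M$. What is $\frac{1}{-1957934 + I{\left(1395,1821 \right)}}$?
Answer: $\frac{1}{3899789} \approx 2.5642 \cdot 10^{-7}$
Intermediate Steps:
$I{\left(M,U \right)} = -8 + M + U \left(M + U\right)$ ($I{\left(M,U \right)} = -8 + \left(\left(M + U\right) U + M\right) = -8 + \left(U \left(M + U\right) + M\right) = -8 + \left(M + U \left(M + U\right)\right) = -8 + M + U \left(M + U\right)$)
$\frac{1}{-1957934 + I{\left(1395,1821 \right)}} = \frac{1}{-1957934 + \left(-8 + 1395 + 1821^{2} + 1395 \cdot 1821\right)} = \frac{1}{-1957934 + \left(-8 + 1395 + 3316041 + 2540295\right)} = \frac{1}{-1957934 + 5857723} = \frac{1}{3899789}$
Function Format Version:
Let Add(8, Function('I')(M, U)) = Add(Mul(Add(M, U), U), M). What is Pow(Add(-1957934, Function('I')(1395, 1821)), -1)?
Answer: Rational(1, 3899789) ≈ 2.5642e-7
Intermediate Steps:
Function('I')(M, U) = Add(-8, M, Mul(U, Add(M, U))) (Function('I')(M, U) = Add(-8, Add(Mul(Add(M, U), U), M)) = Add(-8, Add(Mul(U, Add(M, U)), M)) = Add(-8, Add(M, Mul(U, Add(M, U)))) = Add(-8, M, Mul(U, Add(M, U))))
Pow(Add(-1957934, Function('I')(1395, 1821)), -1) = Pow(Add(-1957934, Add(-8, 1395, Pow(1821, 2), Mul(1395, 1821))), -1) = Pow(Add(-1957934, Add(-8, 1395, 3316041, 2540295)), -1) = Pow(Add(-1957934, 5857723), -1) = Pow(3899789, -1) = Rational(1, 3899789)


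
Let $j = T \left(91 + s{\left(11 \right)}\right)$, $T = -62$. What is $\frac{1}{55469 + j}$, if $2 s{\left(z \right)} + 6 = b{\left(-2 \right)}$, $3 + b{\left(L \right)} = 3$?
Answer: $\frac{1}{50013} \approx 1.9995 \cdot 10^{-5}$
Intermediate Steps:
$b{\left(L \right)} = 0$ ($b{\left(L \right)} = -3 + 3 = 0$)
$s{\left(z \right)} = -3$ ($s{\left(z \right)} = -3 + \frac{1}{2} \cdot 0 = -3 + 0 = -3$)
$j = -5456$ ($j = - 62 \left(91 - 3\right) = \left(-62\right) 88 = -5456$)
$\frac{1}{55469 + j} = \frac{1}{55469 - 5456} = \frac{1}{50013}$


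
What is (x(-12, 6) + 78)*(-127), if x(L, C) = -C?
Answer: -9144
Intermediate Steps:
(x(-12, 6) + 78)*(-127) = (-1*6 + 78)*(-127) = (-6 + 78)*(-127) = 72*(-127) = -9144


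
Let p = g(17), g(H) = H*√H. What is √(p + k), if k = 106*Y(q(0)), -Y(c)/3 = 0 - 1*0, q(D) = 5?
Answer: 17^(¾) ≈ 8.3721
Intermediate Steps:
g(H) = H^(3/2)
p = 17*√17 (p = 17^(3/2) = 17*√17 ≈ 70.093)
Y(c) = 0 (Y(c) = -3*(0 - 1*0) = -3*(0 + 0) = -3*0 = 0)
k = 0 (k = 106*0 = 0)
√(p + k) = √(17*√17 + 0) = √(17*√17) = 17^(¾)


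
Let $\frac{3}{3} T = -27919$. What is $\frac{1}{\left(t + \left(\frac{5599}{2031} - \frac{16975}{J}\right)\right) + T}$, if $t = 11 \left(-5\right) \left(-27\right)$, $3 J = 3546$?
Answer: $- \frac{800214}{21162142945} \approx -3.7813 \cdot 10^{-5}$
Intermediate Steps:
$J = 1182$ ($J = \frac{1}{3} \cdot 3546 = 1182$)
$T = -27919$
$t = 1485$ ($t = \left(-55\right) \left(-27\right) = 1485$)
$\frac{1}{\left(t + \left(\frac{5599}{2031} - \frac{16975}{J}\right)\right) + T} = \frac{1}{\left(1485 + \left(\frac{5599}{2031} - \frac{16975}{1182}\right)\right) - 27919} = \frac{1}{\left(1485 - \frac{9286069}{800214}\right) - 27919} = \frac{1}{\frac{1179031721}{800214} - 27919} = \frac{1}{- \frac{21162142945}{800214}} = - \frac{800214}{21162142945}$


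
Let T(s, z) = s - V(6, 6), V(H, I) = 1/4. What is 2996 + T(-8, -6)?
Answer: 11951/4 ≈ 2987.8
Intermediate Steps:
V(H, I) = ¼ (V(H, I) = 1*(¼) = ¼)
T(s, z) = -¼ + s (T(s, z) = s - 1*¼ = s - ¼ = -¼ + s)
2996 + T(-8, -6) = 2996 + (-¼ - 8) = 2996 - 33/4 = 11951/4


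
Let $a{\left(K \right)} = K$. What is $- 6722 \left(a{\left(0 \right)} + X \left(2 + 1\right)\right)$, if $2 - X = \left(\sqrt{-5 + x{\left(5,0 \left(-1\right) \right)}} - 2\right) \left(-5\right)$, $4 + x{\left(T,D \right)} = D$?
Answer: $161328 - 302490 i \approx 1.6133 \cdot 10^{5} - 3.0249 \cdot 10^{5} i$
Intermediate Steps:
$x{\left(T,D \right)} = -4 + D$
$X = -8 + 15 i$ ($X = 2 - \left(\sqrt{-5 + \left(-4 + 0 \left(-1\right)\right)} - 2\right) \left(-5\right) = 2 - \left(\sqrt{-5 + \left(-4 + 0\right)} - 2\right) \left(-5\right) = 2 - \left(\sqrt{-5 - 4} - 2\right) \left(-5\right) = 2 - \left(\sqrt{-9} - 2\right) \left(-5\right) = 2 - \left(3 i - 2\right) \left(-5\right) = 2 - \left(-2 + 3 i\right) \left(-5\right) = 2 - \left(10 - 15 i\right) = -8 + 15 i \approx -8.0 + 15.0 i$)
$- 6722 \left(a{\left(0 \right)} + X \left(2 + 1\right)\right) = - 6722 \left(0 + \left(-8 + 15 i\right) \left(2 + 1\right)\right) = - 6722 \left(0 + \left(-8 + 15 i\right) 3\right) = - 6722 \left(0 - \left(24 - 45 i\right)\right) = - 6722 \left(-24 + 45 i\right) = 161328 - 302490 i$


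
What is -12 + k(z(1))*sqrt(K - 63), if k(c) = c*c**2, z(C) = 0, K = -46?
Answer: -12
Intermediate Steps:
k(c) = c**3
-12 + k(z(1))*sqrt(K - 63) = -12 + 0**3*sqrt(-46 - 63) = -12 + 0*sqrt(-109) = -12 + 0*(I*sqrt(109)) = -12 + 0 = -12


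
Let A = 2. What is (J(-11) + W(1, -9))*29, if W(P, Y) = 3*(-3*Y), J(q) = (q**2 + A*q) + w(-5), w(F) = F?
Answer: 5075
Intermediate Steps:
J(q) = -5 + q**2 + 2*q (J(q) = (q**2 + 2*q) - 5 = -5 + q**2 + 2*q)
W(P, Y) = -9*Y
(J(-11) + W(1, -9))*29 = ((-5 + (-11)**2 + 2*(-11)) - 9*(-9))*29 = ((-5 + 121 - 22) + 81)*29 = (94 + 81)*29 = 175*29 = 5075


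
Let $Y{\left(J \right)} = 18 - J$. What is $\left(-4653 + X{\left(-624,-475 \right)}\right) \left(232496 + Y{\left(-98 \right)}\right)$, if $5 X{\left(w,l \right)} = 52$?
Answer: $- \frac{5399622356}{5} \approx -1.0799 \cdot 10^{9}$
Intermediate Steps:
$X{\left(w,l \right)} = \frac{52}{5}$ ($X{\left(w,l \right)} = \frac{1}{5} \cdot 52 = \frac{52}{5}$)
$\left(-4653 + X{\left(-624,-475 \right)}\right) \left(232496 + Y{\left(-98 \right)}\right) = \left(-4653 + \frac{52}{5}\right) \left(232496 + \left(18 - -98\right)\right) = - \frac{23213 \left(232496 + \left(18 + 98\right)\right)}{5} = - \frac{23213 \left(232496 + 116\right)}{5} = \left(- \frac{23213}{5}\right) 232612 = - \frac{5399622356}{5}$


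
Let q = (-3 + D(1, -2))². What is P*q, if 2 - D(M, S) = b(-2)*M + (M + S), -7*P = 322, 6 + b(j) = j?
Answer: -2944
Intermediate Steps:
b(j) = -6 + j
P = -46 (P = -⅐*322 = -46)
D(M, S) = 2 - S + 7*M (D(M, S) = 2 - ((-6 - 2)*M + (M + S)) = 2 - (-8*M + (M + S)) = 2 - (S - 7*M) = 2 + (-S + 7*M) = 2 - S + 7*M)
q = 64 (q = (-3 + (2 - 1*(-2) + 7*1))² = (-3 + (2 + 2 + 7))² = (-3 + 11)² = 8² = 64)
P*q = -46*64 = -2944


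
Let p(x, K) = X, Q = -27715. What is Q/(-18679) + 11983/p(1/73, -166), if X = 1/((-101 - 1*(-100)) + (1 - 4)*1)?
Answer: -895294113/18679 ≈ -47931.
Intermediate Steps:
X = -¼ (X = 1/((-101 + 100) - 3*1) = 1/(-1 - 3) = 1/(-4) = -¼ ≈ -0.25000)
p(x, K) = -¼
Q/(-18679) + 11983/p(1/73, -166) = -27715/(-18679) + 11983/(-¼) = -27715*(-1/18679) + 11983*(-4) = 27715/18679 - 47932 = -895294113/18679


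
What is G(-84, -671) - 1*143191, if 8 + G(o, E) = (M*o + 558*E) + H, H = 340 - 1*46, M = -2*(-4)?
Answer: -517995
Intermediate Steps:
M = 8
H = 294 (H = 340 - 46 = 294)
G(o, E) = 286 + 8*o + 558*E (G(o, E) = -8 + ((8*o + 558*E) + 294) = -8 + (294 + 8*o + 558*E) = 286 + 8*o + 558*E)
G(-84, -671) - 1*143191 = (286 + 8*(-84) + 558*(-671)) - 1*143191 = (286 - 672 - 374418) - 143191 = -374804 - 143191 = -517995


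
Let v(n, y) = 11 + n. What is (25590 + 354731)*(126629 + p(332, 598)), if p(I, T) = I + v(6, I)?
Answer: 48292399938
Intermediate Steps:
p(I, T) = 17 + I (p(I, T) = I + (11 + 6) = I + 17 = 17 + I)
(25590 + 354731)*(126629 + p(332, 598)) = (25590 + 354731)*(126629 + (17 + 332)) = 380321*(126629 + 349) = 380321*126978 = 48292399938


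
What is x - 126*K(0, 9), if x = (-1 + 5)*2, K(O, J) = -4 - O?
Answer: 512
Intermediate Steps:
x = 8 (x = 4*2 = 8)
x - 126*K(0, 9) = 8 - 126*(-4 - 1*0) = 8 - 126*(-4 + 0) = 8 - 126*(-4) = 8 + 504 = 512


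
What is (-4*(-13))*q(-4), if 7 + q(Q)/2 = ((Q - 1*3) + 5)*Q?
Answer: 104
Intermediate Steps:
q(Q) = -14 + 2*Q*(2 + Q) (q(Q) = -14 + 2*(((Q - 1*3) + 5)*Q) = -14 + 2*(((Q - 3) + 5)*Q) = -14 + 2*(((-3 + Q) + 5)*Q) = -14 + 2*((2 + Q)*Q) = -14 + 2*(Q*(2 + Q)) = -14 + 2*Q*(2 + Q))
(-4*(-13))*q(-4) = (-4*(-13))*(-14 + 2*(-4)² + 4*(-4)) = 52*(-14 + 2*16 - 16) = 52*(-14 + 32 - 16) = 52*2 = 104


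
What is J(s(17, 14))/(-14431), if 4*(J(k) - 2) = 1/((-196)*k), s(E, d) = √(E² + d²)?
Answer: -2/14431 + √485/5487243440 ≈ -0.00013859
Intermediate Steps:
J(k) = 2 - 1/(784*k) (J(k) = 2 + (1/((-196)*k))/4 = 2 + (-1/(196*k))/4 = 2 - 1/(784*k))
J(s(17, 14))/(-14431) = (2 - 1/(784*√(17² + 14²)))/(-14431) = (2 - 1/(784*√(289 + 196)))*(-1/14431) = (2 - √485/485/784)*(-1/14431) = (2 - √485/380240)*(-1/14431) = -2/14431 + √485/5487243440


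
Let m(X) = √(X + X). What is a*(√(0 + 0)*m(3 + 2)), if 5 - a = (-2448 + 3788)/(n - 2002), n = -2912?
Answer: 0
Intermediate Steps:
m(X) = √2*√X (m(X) = √(2*X) = √2*√X)
a = 12955/2457 (a = 5 - (-2448 + 3788)/(-2912 - 2002) = 5 - 1340/(-4914) = 5 - 1340*(-1)/4914 = 5 - 1*(-670/2457) = 5 + 670/2457 = 12955/2457 ≈ 5.2727)
a*(√(0 + 0)*m(3 + 2)) = 12955*(√(0 + 0)*(√2*√(3 + 2)))/2457 = 12955*(√0*(√2*√5))/2457 = 12955*(0*√10)/2457 = (12955/2457)*0 = 0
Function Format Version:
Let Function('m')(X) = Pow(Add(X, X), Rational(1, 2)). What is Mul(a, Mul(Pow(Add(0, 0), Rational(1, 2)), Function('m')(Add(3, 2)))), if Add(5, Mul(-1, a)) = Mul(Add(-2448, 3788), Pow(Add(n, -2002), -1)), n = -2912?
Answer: 0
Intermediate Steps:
Function('m')(X) = Mul(Pow(2, Rational(1, 2)), Pow(X, Rational(1, 2))) (Function('m')(X) = Pow(Mul(2, X), Rational(1, 2)) = Mul(Pow(2, Rational(1, 2)), Pow(X, Rational(1, 2))))
a = Rational(12955, 2457) (a = Add(5, Mul(-1, Mul(Add(-2448, 3788), Pow(Add(-2912, -2002), -1)))) = Add(5, Mul(-1, Mul(1340, Pow(-4914, -1)))) = Add(5, Mul(-1, Mul(1340, Rational(-1, 4914)))) = Add(5, Mul(-1, Rational(-670, 2457))) = Add(5, Rational(670, 2457)) = Rational(12955, 2457) ≈ 5.2727)
Mul(a, Mul(Pow(Add(0, 0), Rational(1, 2)), Function('m')(Add(3, 2)))) = Mul(Rational(12955, 2457), Mul(Pow(Add(0, 0), Rational(1, 2)), Mul(Pow(2, Rational(1, 2)), Pow(Add(3, 2), Rational(1, 2))))) = Mul(Rational(12955, 2457), Mul(Pow(0, Rational(1, 2)), Mul(Pow(2, Rational(1, 2)), Pow(5, Rational(1, 2))))) = Mul(Rational(12955, 2457), Mul(0, Pow(10, Rational(1, 2)))) = Mul(Rational(12955, 2457), 0) = 0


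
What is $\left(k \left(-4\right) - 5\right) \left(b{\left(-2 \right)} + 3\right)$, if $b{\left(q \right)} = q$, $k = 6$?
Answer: $-29$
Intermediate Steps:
$\left(k \left(-4\right) - 5\right) \left(b{\left(-2 \right)} + 3\right) = \left(6 \left(-4\right) - 5\right) \left(-2 + 3\right) = \left(-24 - 5\right) 1 = \left(-29\right) 1 = -29$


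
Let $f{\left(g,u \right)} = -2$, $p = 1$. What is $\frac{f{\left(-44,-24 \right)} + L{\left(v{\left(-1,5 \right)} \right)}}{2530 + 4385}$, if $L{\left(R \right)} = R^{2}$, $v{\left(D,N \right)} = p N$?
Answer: $\frac{23}{6915} \approx 0.0033261$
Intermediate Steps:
$v{\left(D,N \right)} = N$ ($v{\left(D,N \right)} = 1 N = N$)
$\frac{f{\left(-44,-24 \right)} + L{\left(v{\left(-1,5 \right)} \right)}}{2530 + 4385} = \frac{-2 + 5^{2}}{2530 + 4385} = \frac{-2 + 25}{6915} = 23 \cdot \frac{1}{6915} = \frac{23}{6915}$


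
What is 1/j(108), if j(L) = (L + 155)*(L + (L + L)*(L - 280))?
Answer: -1/9742572 ≈ -1.0264e-7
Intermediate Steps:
j(L) = (155 + L)*(L + 2*L*(-280 + L)) (j(L) = (155 + L)*(L + (2*L)*(-280 + L)) = (155 + L)*(L + 2*L*(-280 + L)))
1/j(108) = 1/(108*(-86645 - 249*108 + 2*108²)) = 1/(108*(-86645 - 26892 + 2*11664)) = 1/(108*(-86645 - 26892 + 23328)) = 1/(108*(-90209)) = 1/(-9742572) = -1/9742572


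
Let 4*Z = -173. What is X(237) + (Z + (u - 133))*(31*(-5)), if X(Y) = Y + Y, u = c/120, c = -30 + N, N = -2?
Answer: 334009/12 ≈ 27834.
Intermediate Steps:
Z = -173/4 (Z = (1/4)*(-173) = -173/4 ≈ -43.250)
c = -32 (c = -30 - 2 = -32)
u = -4/15 (u = -32/120 = -32*1/120 = -4/15 ≈ -0.26667)
X(Y) = 2*Y
X(237) + (Z + (u - 133))*(31*(-5)) = 2*237 + (-173/4 + (-4/15 - 133))*(31*(-5)) = 474 + (-173/4 - 1999/15)*(-155) = 474 - 10591/60*(-155) = 474 + 328321/12 = 334009/12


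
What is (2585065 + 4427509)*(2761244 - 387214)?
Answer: 16648061053220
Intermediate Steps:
(2585065 + 4427509)*(2761244 - 387214) = 7012574*2374030 = 16648061053220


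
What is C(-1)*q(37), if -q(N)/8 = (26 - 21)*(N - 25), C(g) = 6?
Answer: -2880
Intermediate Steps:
q(N) = 1000 - 40*N (q(N) = -8*(26 - 21)*(N - 25) = -40*(-25 + N) = -8*(-125 + 5*N) = 1000 - 40*N)
C(-1)*q(37) = 6*(1000 - 40*37) = 6*(1000 - 1480) = 6*(-480) = -2880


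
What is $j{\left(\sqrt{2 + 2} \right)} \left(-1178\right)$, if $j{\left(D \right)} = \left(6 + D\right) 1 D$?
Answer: $-18848$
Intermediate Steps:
$j{\left(D \right)} = D \left(6 + D\right)$ ($j{\left(D \right)} = \left(6 + D\right) D = D \left(6 + D\right)$)
$j{\left(\sqrt{2 + 2} \right)} \left(-1178\right) = \sqrt{2 + 2} \left(6 + \sqrt{2 + 2}\right) \left(-1178\right) = \sqrt{4} \left(6 + \sqrt{4}\right) \left(-1178\right) = 2 \left(6 + 2\right) \left(-1178\right) = 2 \cdot 8 \left(-1178\right) = 16 \left(-1178\right) = -18848$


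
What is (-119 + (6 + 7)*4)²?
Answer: 4489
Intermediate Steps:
(-119 + (6 + 7)*4)² = (-119 + 13*4)² = (-119 + 52)² = (-67)² = 4489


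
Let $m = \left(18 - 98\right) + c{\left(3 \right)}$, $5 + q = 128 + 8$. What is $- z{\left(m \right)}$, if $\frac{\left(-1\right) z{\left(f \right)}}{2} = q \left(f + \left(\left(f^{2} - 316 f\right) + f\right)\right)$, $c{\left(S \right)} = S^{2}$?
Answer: $7161770$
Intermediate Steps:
$q = 131$ ($q = -5 + \left(128 + 8\right) = -5 + 136 = 131$)
$m = -71$ ($m = \left(18 - 98\right) + 3^{2} = -80 + 9 = -71$)
$z{\left(f \right)} = - 262 f^{2} + 82268 f$ ($z{\left(f \right)} = - 2 \cdot 131 \left(f + \left(\left(f^{2} - 316 f\right) + f\right)\right) = - 2 \cdot 131 \left(f + \left(f^{2} - 315 f\right)\right) = - 2 \cdot 131 \left(f^{2} - 314 f\right) = - 2 \left(- 41134 f + 131 f^{2}\right) = - 262 f^{2} + 82268 f$)
$- z{\left(m \right)} = - 262 \left(-71\right) \left(314 - -71\right) = - 262 \left(-71\right) \left(314 + 71\right) = - 262 \left(-71\right) 385 = \left(-1\right) \left(-7161770\right) = 7161770$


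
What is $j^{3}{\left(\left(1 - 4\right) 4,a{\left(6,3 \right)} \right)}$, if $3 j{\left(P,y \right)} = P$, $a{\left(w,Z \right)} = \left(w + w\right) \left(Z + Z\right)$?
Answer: $-64$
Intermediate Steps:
$a{\left(w,Z \right)} = 4 Z w$ ($a{\left(w,Z \right)} = 2 w 2 Z = 4 Z w$)
$j{\left(P,y \right)} = \frac{P}{3}$
$j^{3}{\left(\left(1 - 4\right) 4,a{\left(6,3 \right)} \right)} = \left(\frac{\left(1 - 4\right) 4}{3}\right)^{3} = \left(\frac{\left(-3\right) 4}{3}\right)^{3} = \left(\frac{1}{3} \left(-12\right)\right)^{3} = \left(-4\right)^{3} = -64$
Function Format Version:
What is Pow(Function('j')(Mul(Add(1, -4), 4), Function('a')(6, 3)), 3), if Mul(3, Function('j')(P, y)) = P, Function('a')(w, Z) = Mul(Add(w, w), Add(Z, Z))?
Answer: -64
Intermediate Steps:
Function('a')(w, Z) = Mul(4, Z, w) (Function('a')(w, Z) = Mul(Mul(2, w), Mul(2, Z)) = Mul(4, Z, w))
Function('j')(P, y) = Mul(Rational(1, 3), P)
Pow(Function('j')(Mul(Add(1, -4), 4), Function('a')(6, 3)), 3) = Pow(Mul(Rational(1, 3), Mul(Add(1, -4), 4)), 3) = Pow(Mul(Rational(1, 3), Mul(-3, 4)), 3) = Pow(Mul(Rational(1, 3), -12), 3) = Pow(-4, 3) = -64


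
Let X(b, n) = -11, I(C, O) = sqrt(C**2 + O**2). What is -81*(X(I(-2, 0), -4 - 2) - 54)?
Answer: 5265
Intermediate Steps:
-81*(X(I(-2, 0), -4 - 2) - 54) = -81*(-11 - 54) = -81*(-65) = 5265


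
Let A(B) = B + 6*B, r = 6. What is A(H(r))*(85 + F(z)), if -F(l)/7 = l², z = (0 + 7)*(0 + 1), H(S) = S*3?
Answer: -32508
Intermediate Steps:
H(S) = 3*S
z = 7 (z = 7*1 = 7)
F(l) = -7*l²
A(B) = 7*B
A(H(r))*(85 + F(z)) = (7*(3*6))*(85 - 7*7²) = (7*18)*(85 - 7*49) = 126*(85 - 343) = 126*(-258) = -32508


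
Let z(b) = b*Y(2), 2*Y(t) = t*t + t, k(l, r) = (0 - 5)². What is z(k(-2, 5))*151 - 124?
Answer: 11201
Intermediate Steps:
k(l, r) = 25 (k(l, r) = (-5)² = 25)
Y(t) = t/2 + t²/2 (Y(t) = (t*t + t)/2 = (t² + t)/2 = (t + t²)/2 = t/2 + t²/2)
z(b) = 3*b (z(b) = b*((½)*2*(1 + 2)) = b*((½)*2*3) = b*3 = 3*b)
z(k(-2, 5))*151 - 124 = (3*25)*151 - 124 = 75*151 - 124 = 11325 - 124 = 11201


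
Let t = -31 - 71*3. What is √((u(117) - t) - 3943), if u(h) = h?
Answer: 3*I*√398 ≈ 59.85*I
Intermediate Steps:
t = -244 (t = -31 - 213 = -244)
√((u(117) - t) - 3943) = √((117 - 1*(-244)) - 3943) = √((117 + 244) - 3943) = √(361 - 3943) = √(-3582) = 3*I*√398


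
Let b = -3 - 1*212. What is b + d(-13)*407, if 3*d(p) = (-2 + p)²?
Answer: 30310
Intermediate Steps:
b = -215 (b = -3 - 212 = -215)
d(p) = (-2 + p)²/3
b + d(-13)*407 = -215 + ((-2 - 13)²/3)*407 = -215 + ((⅓)*(-15)²)*407 = -215 + ((⅓)*225)*407 = -215 + 75*407 = -215 + 30525 = 30310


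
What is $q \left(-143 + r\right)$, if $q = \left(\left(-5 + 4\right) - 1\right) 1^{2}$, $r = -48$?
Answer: $382$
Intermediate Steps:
$q = -2$ ($q = \left(-1 - 1\right) 1 = \left(-2\right) 1 = -2$)
$q \left(-143 + r\right) = - 2 \left(-143 - 48\right) = \left(-2\right) \left(-191\right) = 382$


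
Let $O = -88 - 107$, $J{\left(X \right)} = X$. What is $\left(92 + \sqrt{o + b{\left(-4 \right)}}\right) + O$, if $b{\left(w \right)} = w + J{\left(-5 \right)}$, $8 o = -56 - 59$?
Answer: $-103 + \frac{i \sqrt{374}}{4} \approx -103.0 + 4.8348 i$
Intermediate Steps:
$O = -195$ ($O = -88 - 107 = -195$)
$o = - \frac{115}{8}$ ($o = \frac{-56 - 59}{8} = \frac{1}{8} \left(-115\right) = - \frac{115}{8} \approx -14.375$)
$b{\left(w \right)} = -5 + w$ ($b{\left(w \right)} = w - 5 = -5 + w$)
$\left(92 + \sqrt{o + b{\left(-4 \right)}}\right) + O = \left(92 + \sqrt{- \frac{115}{8} - 9}\right) - 195 = \left(92 + \sqrt{- \frac{187}{8}}\right) - 195 = \left(92 + \frac{i \sqrt{374}}{4}\right) - 195 = -103 + \frac{i \sqrt{374}}{4}$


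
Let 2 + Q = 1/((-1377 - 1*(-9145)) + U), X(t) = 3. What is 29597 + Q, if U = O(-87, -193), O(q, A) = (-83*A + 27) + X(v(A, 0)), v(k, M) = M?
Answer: 704864116/23817 ≈ 29595.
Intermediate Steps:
O(q, A) = 30 - 83*A (O(q, A) = (-83*A + 27) + 3 = (27 - 83*A) + 3 = 30 - 83*A)
U = 16049 (U = 30 - 83*(-193) = 30 + 16019 = 16049)
Q = -47633/23817 (Q = -2 + 1/((-1377 - 1*(-9145)) + 16049) = -2 + 1/((-1377 + 9145) + 16049) = -2 + 1/(7768 + 16049) = -2 + 1/23817 = -47633/23817 ≈ -2.0000)
29597 + Q = 29597 - 47633/23817 = 704864116/23817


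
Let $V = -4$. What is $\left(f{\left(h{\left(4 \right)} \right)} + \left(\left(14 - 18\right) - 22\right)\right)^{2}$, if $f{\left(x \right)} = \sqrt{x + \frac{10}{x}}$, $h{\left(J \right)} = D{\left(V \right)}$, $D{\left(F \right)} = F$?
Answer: $\frac{\left(52 - i \sqrt{26}\right)^{2}}{4} \approx 669.5 - 132.57 i$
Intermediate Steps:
$h{\left(J \right)} = -4$
$\left(f{\left(h{\left(4 \right)} \right)} + \left(\left(14 - 18\right) - 22\right)\right)^{2} = \left(\sqrt{-4 + \frac{10}{-4}} + \left(\left(14 - 18\right) - 22\right)\right)^{2} = \left(\sqrt{-4 + 10 \left(- \frac{1}{4}\right)} - 26\right)^{2} = \left(\sqrt{-4 - \frac{5}{2}} - 26\right)^{2} = \left(\sqrt{- \frac{13}{2}} - 26\right)^{2} = \left(\frac{i \sqrt{26}}{2} - 26\right)^{2} = \left(-26 + \frac{i \sqrt{26}}{2}\right)^{2}$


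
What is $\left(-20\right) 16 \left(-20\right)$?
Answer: $6400$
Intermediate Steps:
$\left(-20\right) 16 \left(-20\right) = \left(-320\right) \left(-20\right) = 6400$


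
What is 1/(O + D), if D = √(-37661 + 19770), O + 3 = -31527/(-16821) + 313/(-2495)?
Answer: -27207070594935/389074096507924804 - 21745014554025*I*√17891/389074096507924804 ≈ -6.9928e-5 - 0.0074756*I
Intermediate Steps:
O = -5834477/4663155 (O = -3 + (-31527/(-16821) + 313/(-2495)) = -3 + (-31527*(-1/16821) + 313*(-1/2495)) = -3 + (3503/1869 - 313/2495) = -3 + 8154988/4663155 = -5834477/4663155 ≈ -1.2512)
D = I*√17891 (D = √(-17891) = I*√17891 ≈ 133.76*I)
1/(O + D) = 1/(-5834477/4663155 + I*√17891)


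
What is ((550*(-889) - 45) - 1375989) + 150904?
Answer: -1714080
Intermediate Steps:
((550*(-889) - 45) - 1375989) + 150904 = ((-488950 - 45) - 1375989) + 150904 = (-488995 - 1375989) + 150904 = -1864984 + 150904 = -1714080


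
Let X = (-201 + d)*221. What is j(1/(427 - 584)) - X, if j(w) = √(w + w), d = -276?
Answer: 105417 + I*√314/157 ≈ 1.0542e+5 + 0.11287*I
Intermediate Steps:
j(w) = √2*√w (j(w) = √(2*w) = √2*√w)
X = -105417 (X = (-201 - 276)*221 = -477*221 = -105417)
j(1/(427 - 584)) - X = √2*√(1/(427 - 584)) - 1*(-105417) = √2*√(1/(-157)) + 105417 = √2*√(-1/157) + 105417 = √2*(I*√157/157) + 105417 = I*√314/157 + 105417 = 105417 + I*√314/157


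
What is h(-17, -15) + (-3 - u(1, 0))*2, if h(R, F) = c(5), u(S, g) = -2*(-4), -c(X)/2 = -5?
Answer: -12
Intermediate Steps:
c(X) = 10 (c(X) = -2*(-5) = 10)
u(S, g) = 8
h(R, F) = 10
h(-17, -15) + (-3 - u(1, 0))*2 = 10 + (-3 - 1*8)*2 = 10 + (-3 - 8)*2 = 10 - 11*2 = 10 - 22 = -12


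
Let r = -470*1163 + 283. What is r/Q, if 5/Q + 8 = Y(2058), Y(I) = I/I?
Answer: 3824289/5 ≈ 7.6486e+5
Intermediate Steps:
Y(I) = 1
Q = -5/7 (Q = 5/(-8 + 1) = 5/(-7) = 5*(-⅐) = -5/7 ≈ -0.71429)
r = -546327 (r = -546610 + 283 = -546327)
r/Q = -546327/(-5/7) = -546327*(-7/5) = 3824289/5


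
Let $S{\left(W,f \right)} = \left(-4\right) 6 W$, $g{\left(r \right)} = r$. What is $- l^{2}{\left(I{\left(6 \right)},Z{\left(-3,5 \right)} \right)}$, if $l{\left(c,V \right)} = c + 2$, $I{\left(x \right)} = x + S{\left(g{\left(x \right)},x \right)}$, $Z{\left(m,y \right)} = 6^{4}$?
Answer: $-18496$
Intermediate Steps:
$S{\left(W,f \right)} = - 24 W$
$Z{\left(m,y \right)} = 1296$
$I{\left(x \right)} = - 23 x$ ($I{\left(x \right)} = x - 24 x = - 23 x$)
$l{\left(c,V \right)} = 2 + c$
$- l^{2}{\left(I{\left(6 \right)},Z{\left(-3,5 \right)} \right)} = - \left(2 - 138\right)^{2} = - \left(-136\right)^{2} = \left(-1\right) 18496 = -18496$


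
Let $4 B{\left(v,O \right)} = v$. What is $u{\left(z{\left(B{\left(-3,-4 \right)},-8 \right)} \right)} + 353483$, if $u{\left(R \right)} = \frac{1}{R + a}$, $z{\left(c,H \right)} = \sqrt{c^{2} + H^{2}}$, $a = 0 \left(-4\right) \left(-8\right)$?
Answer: $353483 + \frac{4 \sqrt{1033}}{1033} \approx 3.5348 \cdot 10^{5}$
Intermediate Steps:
$B{\left(v,O \right)} = \frac{v}{4}$
$a = 0$ ($a = 0 \left(-8\right) = 0$)
$z{\left(c,H \right)} = \sqrt{H^{2} + c^{2}}$
$u{\left(R \right)} = \frac{1}{R}$ ($u{\left(R \right)} = \frac{1}{R + 0} = \frac{1}{R}$)
$u{\left(z{\left(B{\left(-3,-4 \right)},-8 \right)} \right)} + 353483 = \frac{1}{\sqrt{\left(-8\right)^{2} + \left(\frac{1}{4} \left(-3\right)\right)^{2}}} + 353483 = \frac{1}{\sqrt{64 + \left(- \frac{3}{4}\right)^{2}}} + 353483 = \frac{1}{\sqrt{64 + \frac{9}{16}}} + 353483 = \frac{1}{\sqrt{\frac{1033}{16}}} + 353483 = \frac{1}{\frac{1}{4} \sqrt{1033}} + 353483 = \frac{4 \sqrt{1033}}{1033} + 353483 = 353483 + \frac{4 \sqrt{1033}}{1033}$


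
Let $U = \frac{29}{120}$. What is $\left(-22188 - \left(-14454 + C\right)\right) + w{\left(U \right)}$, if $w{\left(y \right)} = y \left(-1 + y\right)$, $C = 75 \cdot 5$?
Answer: $- \frac{116772239}{14400} \approx -8109.2$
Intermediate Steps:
$U = \frac{29}{120}$ ($U = 29 \cdot \frac{1}{120} = \frac{29}{120} \approx 0.24167$)
$C = 375$
$\left(-22188 - \left(-14454 + C\right)\right) + w{\left(U \right)} = \left(-22188 + \left(14454 - 375\right)\right) + \frac{29 \left(-1 + \frac{29}{120}\right)}{120} = \left(-22188 + \left(14454 - 375\right)\right) + \frac{29}{120} \left(- \frac{91}{120}\right) = \left(-22188 + 14079\right) - \frac{2639}{14400} = -8109 - \frac{2639}{14400} = - \frac{116772239}{14400}$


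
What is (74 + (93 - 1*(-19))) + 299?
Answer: 485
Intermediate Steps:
(74 + (93 - 1*(-19))) + 299 = (74 + (93 + 19)) + 299 = (74 + 112) + 299 = 186 + 299 = 485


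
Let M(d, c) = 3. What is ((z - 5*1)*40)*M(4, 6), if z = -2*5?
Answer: -1800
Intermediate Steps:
z = -10
((z - 5*1)*40)*M(4, 6) = ((-10 - 5*1)*40)*3 = ((-10 - 5)*40)*3 = -15*40*3 = -600*3 = -1800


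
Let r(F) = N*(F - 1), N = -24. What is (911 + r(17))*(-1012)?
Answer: -533324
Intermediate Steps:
r(F) = 24 - 24*F (r(F) = -24*(F - 1) = -24*(-1 + F) = 24 - 24*F)
(911 + r(17))*(-1012) = (911 + (24 - 24*17))*(-1012) = (911 + (24 - 408))*(-1012) = (911 - 384)*(-1012) = 527*(-1012) = -533324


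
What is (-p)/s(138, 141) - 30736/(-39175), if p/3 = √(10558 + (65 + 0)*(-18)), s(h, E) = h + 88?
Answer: 30736/39175 - 3*√2347/113 ≈ -0.50159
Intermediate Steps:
s(h, E) = 88 + h
p = 6*√2347 (p = 3*√(10558 + (65 + 0)*(-18)) = 3*√(10558 + 65*(-18)) = 3*√(10558 - 1170) = 3*√9388 = 3*(2*√2347) = 6*√2347 ≈ 290.68)
(-p)/s(138, 141) - 30736/(-39175) = (-6*√2347)/(88 + 138) - 30736/(-39175) = -6*√2347/226 - 30736*(-1/39175) = -6*√2347*(1/226) + 30736/39175 = -3*√2347/113 + 30736/39175 = 30736/39175 - 3*√2347/113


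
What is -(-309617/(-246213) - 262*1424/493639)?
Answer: -5543628229/11049121737 ≈ -0.50173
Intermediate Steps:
-(-309617/(-246213) - 262*1424/493639) = -(-309617*(-1/246213) - 373088*1/493639) = -(28147/22383 - 373088/493639) = -1*5543628229/11049121737 = -5543628229/11049121737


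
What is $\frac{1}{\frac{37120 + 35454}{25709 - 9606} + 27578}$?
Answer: $\frac{16103}{444161108} \approx 3.6255 \cdot 10^{-5}$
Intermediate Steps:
$\frac{1}{\frac{37120 + 35454}{25709 - 9606} + 27578} = \frac{1}{\frac{72574}{16103} + 27578} = \frac{1}{\frac{444161108}{16103}} = \frac{16103}{444161108}$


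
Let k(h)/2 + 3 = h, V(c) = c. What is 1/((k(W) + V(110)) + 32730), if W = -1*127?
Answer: 1/32580 ≈ 3.0694e-5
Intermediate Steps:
W = -127
k(h) = -6 + 2*h
1/((k(W) + V(110)) + 32730) = 1/(((-6 + 2*(-127)) + 110) + 32730) = 1/(((-6 - 254) + 110) + 32730) = 1/((-260 + 110) + 32730) = 1/(-150 + 32730) = 1/32580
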